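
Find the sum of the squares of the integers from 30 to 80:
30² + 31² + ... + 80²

Use ∑_{k=1}^{n} k² = n(n+1)(2n+1)/6, then subtract the first 29 terms.
∑_{k=1}^{80} k² = 80×81×161/6 = 173880
∑_{k=1}^{29} k² = 29×30×59/6 = 8555
∑_{k=30}^{80} k² = 173880 - 8555 = 165325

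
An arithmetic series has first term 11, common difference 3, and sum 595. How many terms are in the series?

Using S = n/2 × [2a + (n-1)d]
595 = n/2 × [2(11) + (n-1)(3)]
595 = n/2 × [22 + 3n - 3]
1190 = n × [19 + 3n]
3n² + (19)n - 1190 = 0
Discriminant: Δ = (19)² - 4(3)(-1190) = 361 + 14280 = 14641
√Δ = 121
n = [-(19) + √Δ] / (2·3) = (-19 + 121) / 6 = 102 / 6 = 17
(The negative root is discarded since n must be a positive integer.)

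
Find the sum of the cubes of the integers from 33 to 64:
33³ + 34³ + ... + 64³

Use ∑_{k=1}^{n} k³ = [n(n+1)/2]², then subtract the first 32 terms.
∑_{k=1}^{64} k³ = [64×65/2]² = 2080² = 4326400
∑_{k=1}^{32} k³ = [32×33/2]² = 528² = 278784
∑_{k=33}^{64} k³ = 4326400 - 278784 = 4047616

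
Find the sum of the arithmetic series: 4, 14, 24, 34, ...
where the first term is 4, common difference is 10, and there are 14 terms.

Sₙ = n/2 × (first + last)
Last term = a + (n-1)d = 4 + (14-1)×10 = 134
S_14 = 14/2 × (4 + 134)
S_14 = 14/2 × 138 = 966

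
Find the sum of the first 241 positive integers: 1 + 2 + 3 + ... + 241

Formula: ∑k = n(n+1)/2
= 241×242/2
= 58322/2
= 29161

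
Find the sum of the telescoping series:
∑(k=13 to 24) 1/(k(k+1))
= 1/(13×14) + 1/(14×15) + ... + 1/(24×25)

Partial fractions: 1/(k(k+1)) = 1/k - 1/(k+1)
The series telescopes:
= (1/13 - 1/14) + (1/14 - 1/15) + ... + (1/24 - 1/25)
= 1/13 - 1/25
= 12/325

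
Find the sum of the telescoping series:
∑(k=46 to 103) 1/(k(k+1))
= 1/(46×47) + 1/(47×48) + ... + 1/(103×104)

Partial fractions: 1/(k(k+1)) = 1/k - 1/(k+1)
The series telescopes:
= (1/46 - 1/47) + (1/47 - 1/48) + ... + (1/103 - 1/104)
= 1/46 - 1/104
= 29/2392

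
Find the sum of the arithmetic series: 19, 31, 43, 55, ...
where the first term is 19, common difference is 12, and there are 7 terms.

Sₙ = n/2 × (first + last)
Last term = a + (n-1)d = 19 + (7-1)×12 = 91
S_7 = 7/2 × (19 + 91)
S_7 = 7/2 × 110 = 385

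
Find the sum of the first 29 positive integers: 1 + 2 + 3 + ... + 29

Formula: ∑k = n(n+1)/2
= 29×30/2
= 870/2
= 435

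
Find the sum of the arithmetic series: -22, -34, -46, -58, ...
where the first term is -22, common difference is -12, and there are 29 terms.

Sₙ = n/2 × (first + last)
Last term = a + (n-1)d = -22 + (29-1)×(-12) = -358
S_29 = 29/2 × (-22 + (-358))
S_29 = 29/2 × (-380) = -5510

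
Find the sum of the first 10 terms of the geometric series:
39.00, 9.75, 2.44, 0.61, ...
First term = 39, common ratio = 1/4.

Sₙ = a(1 - rⁿ) / (1 - r)
S_10 = 39(1 - (1/4)^10) / (1 - (1/4))
S_10 = 39(1 - (1/1048576)) / (3/4)
S_10 = 13631475/262144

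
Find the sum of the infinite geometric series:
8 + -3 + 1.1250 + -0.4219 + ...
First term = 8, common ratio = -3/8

For |r| < 1, S = a / (1 - r)
S = 8 / (1 - (-3/8))
S = 8 / (11/8)
S = 64/11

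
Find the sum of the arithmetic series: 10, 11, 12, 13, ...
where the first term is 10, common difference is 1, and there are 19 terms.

Sₙ = n/2 × (first + last)
Last term = a + (n-1)d = 10 + (19-1)×1 = 28
S_19 = 19/2 × (10 + 28)
S_19 = 19/2 × 38 = 361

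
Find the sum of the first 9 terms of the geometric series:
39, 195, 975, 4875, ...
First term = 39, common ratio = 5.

Sₙ = a(1 - rⁿ) / (1 - r)
S_9 = 39(1 - 5^9) / (1 - 5)
S_9 = 39(1 - 1953125) / (-4)
S_9 = 19042959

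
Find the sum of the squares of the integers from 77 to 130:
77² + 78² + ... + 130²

Use ∑_{k=1}^{n} k² = n(n+1)(2n+1)/6, then subtract the first 76 terms.
∑_{k=1}^{130} k² = 130×131×261/6 = 740805
∑_{k=1}^{76} k² = 76×77×153/6 = 149226
∑_{k=77}^{130} k² = 740805 - 149226 = 591579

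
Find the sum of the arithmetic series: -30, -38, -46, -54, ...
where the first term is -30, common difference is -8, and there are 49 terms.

Sₙ = n/2 × (first + last)
Last term = a + (n-1)d = -30 + (49-1)×(-8) = -414
S_49 = 49/2 × (-30 + (-414))
S_49 = 49/2 × (-444) = -10878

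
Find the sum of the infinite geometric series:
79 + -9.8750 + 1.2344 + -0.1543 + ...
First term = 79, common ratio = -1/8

For |r| < 1, S = a / (1 - r)
S = 79 / (1 - (-1/8))
S = 79 / (9/8)
S = 632/9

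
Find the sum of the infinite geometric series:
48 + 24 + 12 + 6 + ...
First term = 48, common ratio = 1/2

For |r| < 1, S = a / (1 - r)
S = 48 / (1 - (1/2))
S = 48 / (1/2)
S = 96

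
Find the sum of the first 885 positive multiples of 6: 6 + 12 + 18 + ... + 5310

Factor out 6: = 6(1 + 2 + ... + 885) = 6 × n(n+1)/2
= 6 × 885×886/2
= 6 × 392055
= 2352330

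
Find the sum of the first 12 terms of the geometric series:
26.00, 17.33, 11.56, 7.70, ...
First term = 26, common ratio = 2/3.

Sₙ = a(1 - rⁿ) / (1 - r)
S_12 = 26(1 - (2/3)^12) / (1 - (2/3))
S_12 = 26(1 - (4096/531441)) / (1/3)
S_12 = 13710970/177147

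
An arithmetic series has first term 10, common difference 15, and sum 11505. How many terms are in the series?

Using S = n/2 × [2a + (n-1)d]
11505 = n/2 × [2(10) + (n-1)(15)]
11505 = n/2 × [20 + 15n - 15]
23010 = n × [5 + 15n]
15n² + (5)n - 23010 = 0
Discriminant: Δ = (5)² - 4(15)(-23010) = 25 + 1380600 = 1380625
√Δ = 1175
n = [-(5) + √Δ] / (2·15) = (-5 + 1175) / 30 = 1170 / 30 = 39
(The negative root is discarded since n must be a positive integer.)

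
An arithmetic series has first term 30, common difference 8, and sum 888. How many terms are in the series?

Using S = n/2 × [2a + (n-1)d]
888 = n/2 × [2(30) + (n-1)(8)]
888 = n/2 × [60 + 8n - 8]
1776 = n × [52 + 8n]
8n² + (52)n - 1776 = 0
Discriminant: Δ = (52)² - 4(8)(-1776) = 2704 + 56832 = 59536
√Δ = 244
n = [-(52) + √Δ] / (2·8) = (-52 + 244) / 16 = 192 / 16 = 12
(The negative root is discarded since n must be a positive integer.)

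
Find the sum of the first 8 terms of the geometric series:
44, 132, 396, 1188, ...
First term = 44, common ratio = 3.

Sₙ = a(1 - rⁿ) / (1 - r)
S_8 = 44(1 - 3^8) / (1 - 3)
S_8 = 44(1 - 6561) / (-2)
S_8 = 144320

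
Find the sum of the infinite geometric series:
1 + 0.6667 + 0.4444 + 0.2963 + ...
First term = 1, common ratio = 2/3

For |r| < 1, S = a / (1 - r)
S = 1 / (1 - (2/3))
S = 1 / (1/3)
S = 3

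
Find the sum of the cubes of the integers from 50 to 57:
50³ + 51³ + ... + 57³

Use ∑_{k=1}^{n} k³ = [n(n+1)/2]², then subtract the first 49 terms.
∑_{k=1}^{57} k³ = [57×58/2]² = 1653² = 2732409
∑_{k=1}^{49} k³ = [49×50/2]² = 1225² = 1500625
∑_{k=50}^{57} k³ = 2732409 - 1500625 = 1231784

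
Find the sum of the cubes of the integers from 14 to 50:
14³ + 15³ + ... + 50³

Use ∑_{k=1}^{n} k³ = [n(n+1)/2]², then subtract the first 13 terms.
∑_{k=1}^{50} k³ = [50×51/2]² = 1275² = 1625625
∑_{k=1}^{13} k³ = [13×14/2]² = 91² = 8281
∑_{k=14}^{50} k³ = 1625625 - 8281 = 1617344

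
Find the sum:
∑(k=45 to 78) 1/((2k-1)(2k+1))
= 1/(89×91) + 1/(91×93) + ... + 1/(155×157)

Partial fractions: 1/((2k-1)(2k+1)) = (1/2)[1/(2k-1) - 1/(2k+1)]
The series telescopes:
= (1/2)[1/89 - 1/157]
= 34/13973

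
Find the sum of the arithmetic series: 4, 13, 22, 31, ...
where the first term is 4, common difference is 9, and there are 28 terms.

Sₙ = n/2 × (first + last)
Last term = a + (n-1)d = 4 + (28-1)×9 = 247
S_28 = 28/2 × (4 + 247)
S_28 = 28/2 × 251 = 3514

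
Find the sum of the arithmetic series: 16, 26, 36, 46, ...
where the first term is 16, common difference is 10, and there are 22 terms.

Sₙ = n/2 × (first + last)
Last term = a + (n-1)d = 16 + (22-1)×10 = 226
S_22 = 22/2 × (16 + 226)
S_22 = 22/2 × 242 = 2662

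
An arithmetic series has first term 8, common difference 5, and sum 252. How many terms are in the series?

Using S = n/2 × [2a + (n-1)d]
252 = n/2 × [2(8) + (n-1)(5)]
252 = n/2 × [16 + 5n - 5]
504 = n × [11 + 5n]
5n² + (11)n - 504 = 0
Discriminant: Δ = (11)² - 4(5)(-504) = 121 + 10080 = 10201
√Δ = 101
n = [-(11) + √Δ] / (2·5) = (-11 + 101) / 10 = 90 / 10 = 9
(The negative root is discarded since n must be a positive integer.)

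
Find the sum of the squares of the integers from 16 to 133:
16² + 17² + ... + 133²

Use ∑_{k=1}^{n} k² = n(n+1)(2n+1)/6, then subtract the first 15 terms.
∑_{k=1}^{133} k² = 133×134×267/6 = 793079
∑_{k=1}^{15} k² = 15×16×31/6 = 1240
∑_{k=16}^{133} k² = 793079 - 1240 = 791839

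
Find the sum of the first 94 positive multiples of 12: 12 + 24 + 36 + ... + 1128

Factor out 12: = 12(1 + 2 + ... + 94) = 12 × n(n+1)/2
= 12 × 94×95/2
= 12 × 4465
= 53580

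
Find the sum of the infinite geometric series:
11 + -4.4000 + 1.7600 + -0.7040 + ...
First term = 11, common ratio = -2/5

For |r| < 1, S = a / (1 - r)
S = 11 / (1 - (-2/5))
S = 11 / (7/5)
S = 55/7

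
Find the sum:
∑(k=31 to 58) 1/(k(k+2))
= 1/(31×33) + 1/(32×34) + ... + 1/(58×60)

Partial fractions: 1/(k(k+2)) = (1/2)[1/k - 1/(k+2)]
Telescoping leaves the first two and last two terms:
= (1/2)[1/31 + 1/32 - 1/59 - 1/60]
= 26243/1755840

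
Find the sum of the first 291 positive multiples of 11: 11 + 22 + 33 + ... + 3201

Factor out 11: = 11(1 + 2 + ... + 291) = 11 × n(n+1)/2
= 11 × 291×292/2
= 11 × 42486
= 467346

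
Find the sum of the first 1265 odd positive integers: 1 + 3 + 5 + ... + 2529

Sum of first n odd numbers = n²
= 1265²
= 1600225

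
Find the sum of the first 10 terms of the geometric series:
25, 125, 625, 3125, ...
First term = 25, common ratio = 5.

Sₙ = a(1 - rⁿ) / (1 - r)
S_10 = 25(1 - 5^10) / (1 - 5)
S_10 = 25(1 - 9765625) / (-4)
S_10 = 61035150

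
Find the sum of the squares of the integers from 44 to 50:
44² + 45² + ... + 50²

Use ∑_{k=1}^{n} k² = n(n+1)(2n+1)/6, then subtract the first 43 terms.
∑_{k=1}^{50} k² = 50×51×101/6 = 42925
∑_{k=1}^{43} k² = 43×44×87/6 = 27434
∑_{k=44}^{50} k² = 42925 - 27434 = 15491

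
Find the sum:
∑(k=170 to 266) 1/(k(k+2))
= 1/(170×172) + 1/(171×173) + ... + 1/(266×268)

Partial fractions: 1/(k(k+2)) = (1/2)[1/k - 1/(k+2)]
Telescoping leaves the first two and last two terms:
= (1/2)[1/170 + 1/171 - 1/267 - 1/268]
= 1474691/693377640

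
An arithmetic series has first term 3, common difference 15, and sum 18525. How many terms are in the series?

Using S = n/2 × [2a + (n-1)d]
18525 = n/2 × [2(3) + (n-1)(15)]
18525 = n/2 × [6 + 15n - 15]
37050 = n × [-9 + 15n]
15n² + (-9)n - 37050 = 0
Discriminant: Δ = (-9)² - 4(15)(-37050) = 81 + 2223000 = 2223081
√Δ = 1491
n = [-(-9) + √Δ] / (2·15) = (9 + 1491) / 30 = 1500 / 30 = 50
(The negative root is discarded since n must be a positive integer.)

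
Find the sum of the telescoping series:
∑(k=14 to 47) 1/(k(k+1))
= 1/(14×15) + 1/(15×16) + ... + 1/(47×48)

Partial fractions: 1/(k(k+1)) = 1/k - 1/(k+1)
The series telescopes:
= (1/14 - 1/15) + (1/15 - 1/16) + ... + (1/47 - 1/48)
= 1/14 - 1/48
= 17/336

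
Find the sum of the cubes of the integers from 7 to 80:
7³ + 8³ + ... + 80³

Use ∑_{k=1}^{n} k³ = [n(n+1)/2]², then subtract the first 6 terms.
∑_{k=1}^{80} k³ = [80×81/2]² = 3240² = 10497600
∑_{k=1}^{6} k³ = [6×7/2]² = 21² = 441
∑_{k=7}^{80} k³ = 10497600 - 441 = 10497159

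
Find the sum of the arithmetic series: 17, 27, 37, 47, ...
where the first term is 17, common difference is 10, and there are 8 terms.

Sₙ = n/2 × (first + last)
Last term = a + (n-1)d = 17 + (8-1)×10 = 87
S_8 = 8/2 × (17 + 87)
S_8 = 8/2 × 104 = 416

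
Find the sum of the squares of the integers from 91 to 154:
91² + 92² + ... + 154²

Use ∑_{k=1}^{n} k² = n(n+1)(2n+1)/6, then subtract the first 90 terms.
∑_{k=1}^{154} k² = 154×155×309/6 = 1229305
∑_{k=1}^{90} k² = 90×91×181/6 = 247065
∑_{k=91}^{154} k² = 1229305 - 247065 = 982240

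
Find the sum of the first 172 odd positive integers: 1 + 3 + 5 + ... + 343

Sum of first n odd numbers = n²
= 172²
= 29584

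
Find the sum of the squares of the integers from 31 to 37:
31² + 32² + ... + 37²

Use ∑_{k=1}^{n} k² = n(n+1)(2n+1)/6, then subtract the first 30 terms.
∑_{k=1}^{37} k² = 37×38×75/6 = 17575
∑_{k=1}^{30} k² = 30×31×61/6 = 9455
∑_{k=31}^{37} k² = 17575 - 9455 = 8120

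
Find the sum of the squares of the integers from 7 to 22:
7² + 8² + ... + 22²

Use ∑_{k=1}^{n} k² = n(n+1)(2n+1)/6, then subtract the first 6 terms.
∑_{k=1}^{22} k² = 22×23×45/6 = 3795
∑_{k=1}^{6} k² = 6×7×13/6 = 91
∑_{k=7}^{22} k² = 3795 - 91 = 3704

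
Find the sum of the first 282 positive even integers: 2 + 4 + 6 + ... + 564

Sum of first n even numbers = n(n+1)
= 282×283
= 79806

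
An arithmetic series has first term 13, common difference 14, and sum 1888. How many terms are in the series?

Using S = n/2 × [2a + (n-1)d]
1888 = n/2 × [2(13) + (n-1)(14)]
1888 = n/2 × [26 + 14n - 14]
3776 = n × [12 + 14n]
14n² + (12)n - 3776 = 0
Discriminant: Δ = (12)² - 4(14)(-3776) = 144 + 211456 = 211600
√Δ = 460
n = [-(12) + √Δ] / (2·14) = (-12 + 460) / 28 = 448 / 28 = 16
(The negative root is discarded since n must be a positive integer.)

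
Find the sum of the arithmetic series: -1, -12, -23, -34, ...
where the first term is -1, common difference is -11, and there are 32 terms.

Sₙ = n/2 × (first + last)
Last term = a + (n-1)d = -1 + (32-1)×(-11) = -342
S_32 = 32/2 × (-1 + (-342))
S_32 = 32/2 × (-343) = -5488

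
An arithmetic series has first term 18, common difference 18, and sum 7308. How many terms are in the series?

Using S = n/2 × [2a + (n-1)d]
7308 = n/2 × [2(18) + (n-1)(18)]
7308 = n/2 × [36 + 18n - 18]
14616 = n × [18 + 18n]
18n² + (18)n - 14616 = 0
Discriminant: Δ = (18)² - 4(18)(-14616) = 324 + 1052352 = 1052676
√Δ = 1026
n = [-(18) + √Δ] / (2·18) = (-18 + 1026) / 36 = 1008 / 36 = 28
(The negative root is discarded since n must be a positive integer.)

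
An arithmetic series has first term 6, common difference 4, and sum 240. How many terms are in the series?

Using S = n/2 × [2a + (n-1)d]
240 = n/2 × [2(6) + (n-1)(4)]
240 = n/2 × [12 + 4n - 4]
480 = n × [8 + 4n]
4n² + (8)n - 480 = 0
Discriminant: Δ = (8)² - 4(4)(-480) = 64 + 7680 = 7744
√Δ = 88
n = [-(8) + √Δ] / (2·4) = (-8 + 88) / 8 = 80 / 8 = 10
(The negative root is discarded since n must be a positive integer.)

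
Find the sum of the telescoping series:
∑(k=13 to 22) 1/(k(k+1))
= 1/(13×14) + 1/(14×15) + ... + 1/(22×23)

Partial fractions: 1/(k(k+1)) = 1/k - 1/(k+1)
The series telescopes:
= (1/13 - 1/14) + (1/14 - 1/15) + ... + (1/22 - 1/23)
= 1/13 - 1/23
= 10/299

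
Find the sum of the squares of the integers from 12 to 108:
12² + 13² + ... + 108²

Use ∑_{k=1}^{n} k² = n(n+1)(2n+1)/6, then subtract the first 11 terms.
∑_{k=1}^{108} k² = 108×109×217/6 = 425754
∑_{k=1}^{11} k² = 11×12×23/6 = 506
∑_{k=12}^{108} k² = 425754 - 506 = 425248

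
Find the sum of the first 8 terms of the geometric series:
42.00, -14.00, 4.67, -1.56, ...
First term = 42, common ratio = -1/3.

Sₙ = a(1 - rⁿ) / (1 - r)
S_8 = 42(1 - (-1/3)^8) / (1 - (-1/3))
S_8 = 42(1 - (1/6561)) / (4/3)
S_8 = 22960/729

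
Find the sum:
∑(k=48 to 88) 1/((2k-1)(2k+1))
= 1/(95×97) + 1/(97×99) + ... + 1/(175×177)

Partial fractions: 1/((2k-1)(2k+1)) = (1/2)[1/(2k-1) - 1/(2k+1)]
The series telescopes:
= (1/2)[1/95 - 1/177]
= 41/16815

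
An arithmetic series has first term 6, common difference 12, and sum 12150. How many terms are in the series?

Using S = n/2 × [2a + (n-1)d]
12150 = n/2 × [2(6) + (n-1)(12)]
12150 = n/2 × [12 + 12n - 12]
24300 = n × [0 + 12n]
12n² + (0)n - 24300 = 0
Discriminant: Δ = (0)² - 4(12)(-24300) = 0 + 1166400 = 1166400
√Δ = 1080
n = [-(0) + √Δ] / (2·12) = (0 + 1080) / 24 = 1080 / 24 = 45
(The negative root is discarded since n must be a positive integer.)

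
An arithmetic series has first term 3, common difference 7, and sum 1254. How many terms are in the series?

Using S = n/2 × [2a + (n-1)d]
1254 = n/2 × [2(3) + (n-1)(7)]
1254 = n/2 × [6 + 7n - 7]
2508 = n × [-1 + 7n]
7n² + (-1)n - 2508 = 0
Discriminant: Δ = (-1)² - 4(7)(-2508) = 1 + 70224 = 70225
√Δ = 265
n = [-(-1) + √Δ] / (2·7) = (1 + 265) / 14 = 266 / 14 = 19
(The negative root is discarded since n must be a positive integer.)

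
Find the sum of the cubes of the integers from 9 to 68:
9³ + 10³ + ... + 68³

Use ∑_{k=1}^{n} k³ = [n(n+1)/2]², then subtract the first 8 terms.
∑_{k=1}^{68} k³ = [68×69/2]² = 2346² = 5503716
∑_{k=1}^{8} k³ = [8×9/2]² = 36² = 1296
∑_{k=9}^{68} k³ = 5503716 - 1296 = 5502420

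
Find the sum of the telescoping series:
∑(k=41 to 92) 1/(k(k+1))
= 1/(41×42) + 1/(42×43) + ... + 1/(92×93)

Partial fractions: 1/(k(k+1)) = 1/k - 1/(k+1)
The series telescopes:
= (1/41 - 1/42) + (1/42 - 1/43) + ... + (1/92 - 1/93)
= 1/41 - 1/93
= 52/3813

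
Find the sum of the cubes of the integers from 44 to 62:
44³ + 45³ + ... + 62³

Use ∑_{k=1}^{n} k³ = [n(n+1)/2]², then subtract the first 43 terms.
∑_{k=1}^{62} k³ = [62×63/2]² = 1953² = 3814209
∑_{k=1}^{43} k³ = [43×44/2]² = 946² = 894916
∑_{k=44}^{62} k³ = 3814209 - 894916 = 2919293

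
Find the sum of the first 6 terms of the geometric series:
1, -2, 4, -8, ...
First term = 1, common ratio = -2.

Sₙ = a(1 - rⁿ) / (1 - r)
S_6 = 1(1 - (-2)^6) / (1 - (-2))
S_6 = 1(1 - 64) / (3)
S_6 = -21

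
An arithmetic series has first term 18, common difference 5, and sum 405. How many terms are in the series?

Using S = n/2 × [2a + (n-1)d]
405 = n/2 × [2(18) + (n-1)(5)]
405 = n/2 × [36 + 5n - 5]
810 = n × [31 + 5n]
5n² + (31)n - 810 = 0
Discriminant: Δ = (31)² - 4(5)(-810) = 961 + 16200 = 17161
√Δ = 131
n = [-(31) + √Δ] / (2·5) = (-31 + 131) / 10 = 100 / 10 = 10
(The negative root is discarded since n must be a positive integer.)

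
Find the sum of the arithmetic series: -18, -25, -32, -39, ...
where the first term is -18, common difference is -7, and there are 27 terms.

Sₙ = n/2 × (first + last)
Last term = a + (n-1)d = -18 + (27-1)×(-7) = -200
S_27 = 27/2 × (-18 + (-200))
S_27 = 27/2 × (-218) = -2943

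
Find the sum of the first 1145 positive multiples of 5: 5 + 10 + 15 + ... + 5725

Factor out 5: = 5(1 + 2 + ... + 1145) = 5 × n(n+1)/2
= 5 × 1145×1146/2
= 5 × 656085
= 3280425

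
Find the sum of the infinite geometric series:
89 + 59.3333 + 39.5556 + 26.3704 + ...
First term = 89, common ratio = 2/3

For |r| < 1, S = a / (1 - r)
S = 89 / (1 - (2/3))
S = 89 / (1/3)
S = 267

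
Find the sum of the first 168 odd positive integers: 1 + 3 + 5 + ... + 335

Sum of first n odd numbers = n²
= 168²
= 28224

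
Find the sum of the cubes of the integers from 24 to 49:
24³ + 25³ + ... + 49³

Use ∑_{k=1}^{n} k³ = [n(n+1)/2]², then subtract the first 23 terms.
∑_{k=1}^{49} k³ = [49×50/2]² = 1225² = 1500625
∑_{k=1}^{23} k³ = [23×24/2]² = 276² = 76176
∑_{k=24}^{49} k³ = 1500625 - 76176 = 1424449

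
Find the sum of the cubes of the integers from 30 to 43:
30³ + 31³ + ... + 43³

Use ∑_{k=1}^{n} k³ = [n(n+1)/2]², then subtract the first 29 terms.
∑_{k=1}^{43} k³ = [43×44/2]² = 946² = 894916
∑_{k=1}^{29} k³ = [29×30/2]² = 435² = 189225
∑_{k=30}^{43} k³ = 894916 - 189225 = 705691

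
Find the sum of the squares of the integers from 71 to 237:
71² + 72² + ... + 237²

Use ∑_{k=1}^{n} k² = n(n+1)(2n+1)/6, then subtract the first 70 terms.
∑_{k=1}^{237} k² = 237×238×475/6 = 4465475
∑_{k=1}^{70} k² = 70×71×141/6 = 116795
∑_{k=71}^{237} k² = 4465475 - 116795 = 4348680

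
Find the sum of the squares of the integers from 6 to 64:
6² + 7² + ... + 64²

Use ∑_{k=1}^{n} k² = n(n+1)(2n+1)/6, then subtract the first 5 terms.
∑_{k=1}^{64} k² = 64×65×129/6 = 89440
∑_{k=1}^{5} k² = 5×6×11/6 = 55
∑_{k=6}^{64} k² = 89440 - 55 = 89385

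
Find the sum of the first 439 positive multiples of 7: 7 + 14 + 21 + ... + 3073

Factor out 7: = 7(1 + 2 + ... + 439) = 7 × n(n+1)/2
= 7 × 439×440/2
= 7 × 96580
= 676060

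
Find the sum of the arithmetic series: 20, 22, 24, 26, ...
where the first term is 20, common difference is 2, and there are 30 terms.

Sₙ = n/2 × (first + last)
Last term = a + (n-1)d = 20 + (30-1)×2 = 78
S_30 = 30/2 × (20 + 78)
S_30 = 30/2 × 98 = 1470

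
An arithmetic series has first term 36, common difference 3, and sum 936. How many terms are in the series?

Using S = n/2 × [2a + (n-1)d]
936 = n/2 × [2(36) + (n-1)(3)]
936 = n/2 × [72 + 3n - 3]
1872 = n × [69 + 3n]
3n² + (69)n - 1872 = 0
Discriminant: Δ = (69)² - 4(3)(-1872) = 4761 + 22464 = 27225
√Δ = 165
n = [-(69) + √Δ] / (2·3) = (-69 + 165) / 6 = 96 / 6 = 16
(The negative root is discarded since n must be a positive integer.)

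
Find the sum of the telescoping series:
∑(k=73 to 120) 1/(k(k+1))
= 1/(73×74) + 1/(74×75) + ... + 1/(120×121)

Partial fractions: 1/(k(k+1)) = 1/k - 1/(k+1)
The series telescopes:
= (1/73 - 1/74) + (1/74 - 1/75) + ... + (1/120 - 1/121)
= 1/73 - 1/121
= 48/8833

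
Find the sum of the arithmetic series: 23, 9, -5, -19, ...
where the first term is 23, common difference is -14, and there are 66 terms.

Sₙ = n/2 × (first + last)
Last term = a + (n-1)d = 23 + (66-1)×(-14) = -887
S_66 = 66/2 × (23 + (-887))
S_66 = 66/2 × (-864) = -28512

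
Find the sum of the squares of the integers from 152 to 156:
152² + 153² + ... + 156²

Use ∑_{k=1}^{n} k² = n(n+1)(2n+1)/6, then subtract the first 151 terms.
∑_{k=1}^{156} k² = 156×157×313/6 = 1277666
∑_{k=1}^{151} k² = 151×152×303/6 = 1159076
∑_{k=152}^{156} k² = 1277666 - 1159076 = 118590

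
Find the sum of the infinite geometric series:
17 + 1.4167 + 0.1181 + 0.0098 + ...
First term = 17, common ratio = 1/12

For |r| < 1, S = a / (1 - r)
S = 17 / (1 - (1/12))
S = 17 / (11/12)
S = 204/11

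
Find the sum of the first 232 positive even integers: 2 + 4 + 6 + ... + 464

Sum of first n even numbers = n(n+1)
= 232×233
= 54056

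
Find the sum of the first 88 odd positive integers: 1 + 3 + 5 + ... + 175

Sum of first n odd numbers = n²
= 88²
= 7744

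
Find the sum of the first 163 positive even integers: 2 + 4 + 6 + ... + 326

Sum of first n even numbers = n(n+1)
= 163×164
= 26732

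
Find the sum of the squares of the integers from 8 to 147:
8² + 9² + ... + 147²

Use ∑_{k=1}^{n} k² = n(n+1)(2n+1)/6, then subtract the first 7 terms.
∑_{k=1}^{147} k² = 147×148×295/6 = 1069670
∑_{k=1}^{7} k² = 7×8×15/6 = 140
∑_{k=8}^{147} k² = 1069670 - 140 = 1069530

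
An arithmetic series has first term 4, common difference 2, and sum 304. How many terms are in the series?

Using S = n/2 × [2a + (n-1)d]
304 = n/2 × [2(4) + (n-1)(2)]
304 = n/2 × [8 + 2n - 2]
608 = n × [6 + 2n]
2n² + (6)n - 608 = 0
Discriminant: Δ = (6)² - 4(2)(-608) = 36 + 4864 = 4900
√Δ = 70
n = [-(6) + √Δ] / (2·2) = (-6 + 70) / 4 = 64 / 4 = 16
(The negative root is discarded since n must be a positive integer.)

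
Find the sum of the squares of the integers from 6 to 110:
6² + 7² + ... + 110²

Use ∑_{k=1}^{n} k² = n(n+1)(2n+1)/6, then subtract the first 5 terms.
∑_{k=1}^{110} k² = 110×111×221/6 = 449735
∑_{k=1}^{5} k² = 5×6×11/6 = 55
∑_{k=6}^{110} k² = 449735 - 55 = 449680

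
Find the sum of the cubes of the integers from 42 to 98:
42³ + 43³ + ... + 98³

Use ∑_{k=1}^{n} k³ = [n(n+1)/2]², then subtract the first 41 terms.
∑_{k=1}^{98} k³ = [98×99/2]² = 4851² = 23532201
∑_{k=1}^{41} k³ = [41×42/2]² = 861² = 741321
∑_{k=42}^{98} k³ = 23532201 - 741321 = 22790880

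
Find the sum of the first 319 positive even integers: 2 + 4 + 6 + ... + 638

Sum of first n even numbers = n(n+1)
= 319×320
= 102080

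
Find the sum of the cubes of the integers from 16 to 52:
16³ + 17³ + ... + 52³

Use ∑_{k=1}^{n} k³ = [n(n+1)/2]², then subtract the first 15 terms.
∑_{k=1}^{52} k³ = [52×53/2]² = 1378² = 1898884
∑_{k=1}^{15} k³ = [15×16/2]² = 120² = 14400
∑_{k=16}^{52} k³ = 1898884 - 14400 = 1884484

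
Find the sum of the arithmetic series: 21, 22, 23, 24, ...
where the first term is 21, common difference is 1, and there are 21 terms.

Sₙ = n/2 × (first + last)
Last term = a + (n-1)d = 21 + (21-1)×1 = 41
S_21 = 21/2 × (21 + 41)
S_21 = 21/2 × 62 = 651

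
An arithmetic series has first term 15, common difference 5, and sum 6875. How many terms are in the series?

Using S = n/2 × [2a + (n-1)d]
6875 = n/2 × [2(15) + (n-1)(5)]
6875 = n/2 × [30 + 5n - 5]
13750 = n × [25 + 5n]
5n² + (25)n - 13750 = 0
Discriminant: Δ = (25)² - 4(5)(-13750) = 625 + 275000 = 275625
√Δ = 525
n = [-(25) + √Δ] / (2·5) = (-25 + 525) / 10 = 500 / 10 = 50
(The negative root is discarded since n must be a positive integer.)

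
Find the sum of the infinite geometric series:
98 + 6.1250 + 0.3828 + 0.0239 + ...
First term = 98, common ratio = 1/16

For |r| < 1, S = a / (1 - r)
S = 98 / (1 - (1/16))
S = 98 / (15/16)
S = 1568/15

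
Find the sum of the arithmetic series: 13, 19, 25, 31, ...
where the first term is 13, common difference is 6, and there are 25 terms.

Sₙ = n/2 × (first + last)
Last term = a + (n-1)d = 13 + (25-1)×6 = 157
S_25 = 25/2 × (13 + 157)
S_25 = 25/2 × 170 = 2125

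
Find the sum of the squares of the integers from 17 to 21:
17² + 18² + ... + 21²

Use ∑_{k=1}^{n} k² = n(n+1)(2n+1)/6, then subtract the first 16 terms.
∑_{k=1}^{21} k² = 21×22×43/6 = 3311
∑_{k=1}^{16} k² = 16×17×33/6 = 1496
∑_{k=17}^{21} k² = 3311 - 1496 = 1815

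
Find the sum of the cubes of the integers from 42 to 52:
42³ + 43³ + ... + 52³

Use ∑_{k=1}^{n} k³ = [n(n+1)/2]², then subtract the first 41 terms.
∑_{k=1}^{52} k³ = [52×53/2]² = 1378² = 1898884
∑_{k=1}^{41} k³ = [41×42/2]² = 861² = 741321
∑_{k=42}^{52} k³ = 1898884 - 741321 = 1157563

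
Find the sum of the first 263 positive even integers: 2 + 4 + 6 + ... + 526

Sum of first n even numbers = n(n+1)
= 263×264
= 69432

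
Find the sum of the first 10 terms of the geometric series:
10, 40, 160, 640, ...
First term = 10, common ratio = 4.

Sₙ = a(1 - rⁿ) / (1 - r)
S_10 = 10(1 - 4^10) / (1 - 4)
S_10 = 10(1 - 1048576) / (-3)
S_10 = 3495250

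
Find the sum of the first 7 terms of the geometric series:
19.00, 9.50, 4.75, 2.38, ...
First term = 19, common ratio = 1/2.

Sₙ = a(1 - rⁿ) / (1 - r)
S_7 = 19(1 - (1/2)^7) / (1 - (1/2))
S_7 = 19(1 - (1/128)) / (1/2)
S_7 = 2413/64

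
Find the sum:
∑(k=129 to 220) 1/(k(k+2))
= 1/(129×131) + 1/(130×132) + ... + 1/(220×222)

Partial fractions: 1/(k(k+2)) = (1/2)[1/k - 1/(k+2)]
Telescoping leaves the first two and last two terms:
= (1/2)[1/129 + 1/130 - 1/221 - 1/222]
= 33833/10548330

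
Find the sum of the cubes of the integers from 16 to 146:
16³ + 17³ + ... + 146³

Use ∑_{k=1}^{n} k³ = [n(n+1)/2]², then subtract the first 15 terms.
∑_{k=1}^{146} k³ = [146×147/2]² = 10731² = 115154361
∑_{k=1}^{15} k³ = [15×16/2]² = 120² = 14400
∑_{k=16}^{146} k³ = 115154361 - 14400 = 115139961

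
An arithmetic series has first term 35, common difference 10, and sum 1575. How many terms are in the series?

Using S = n/2 × [2a + (n-1)d]
1575 = n/2 × [2(35) + (n-1)(10)]
1575 = n/2 × [70 + 10n - 10]
3150 = n × [60 + 10n]
10n² + (60)n - 3150 = 0
Discriminant: Δ = (60)² - 4(10)(-3150) = 3600 + 126000 = 129600
√Δ = 360
n = [-(60) + √Δ] / (2·10) = (-60 + 360) / 20 = 300 / 20 = 15
(The negative root is discarded since n must be a positive integer.)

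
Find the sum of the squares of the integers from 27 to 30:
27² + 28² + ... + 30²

Use ∑_{k=1}^{n} k² = n(n+1)(2n+1)/6, then subtract the first 26 terms.
∑_{k=1}^{30} k² = 30×31×61/6 = 9455
∑_{k=1}^{26} k² = 26×27×53/6 = 6201
∑_{k=27}^{30} k² = 9455 - 6201 = 3254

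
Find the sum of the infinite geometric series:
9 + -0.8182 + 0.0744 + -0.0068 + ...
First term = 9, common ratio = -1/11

For |r| < 1, S = a / (1 - r)
S = 9 / (1 - (-1/11))
S = 9 / (12/11)
S = 33/4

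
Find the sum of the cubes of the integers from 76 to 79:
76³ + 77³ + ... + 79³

Use ∑_{k=1}^{n} k³ = [n(n+1)/2]², then subtract the first 75 terms.
∑_{k=1}^{79} k³ = [79×80/2]² = 3160² = 9985600
∑_{k=1}^{75} k³ = [75×76/2]² = 2850² = 8122500
∑_{k=76}^{79} k³ = 9985600 - 8122500 = 1863100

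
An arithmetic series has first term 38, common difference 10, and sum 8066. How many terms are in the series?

Using S = n/2 × [2a + (n-1)d]
8066 = n/2 × [2(38) + (n-1)(10)]
8066 = n/2 × [76 + 10n - 10]
16132 = n × [66 + 10n]
10n² + (66)n - 16132 = 0
Discriminant: Δ = (66)² - 4(10)(-16132) = 4356 + 645280 = 649636
√Δ = 806
n = [-(66) + √Δ] / (2·10) = (-66 + 806) / 20 = 740 / 20 = 37
(The negative root is discarded since n must be a positive integer.)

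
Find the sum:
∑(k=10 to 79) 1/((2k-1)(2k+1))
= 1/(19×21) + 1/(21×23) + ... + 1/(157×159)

Partial fractions: 1/((2k-1)(2k+1)) = (1/2)[1/(2k-1) - 1/(2k+1)]
The series telescopes:
= (1/2)[1/19 - 1/159]
= 70/3021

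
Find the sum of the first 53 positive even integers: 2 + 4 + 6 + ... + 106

Sum of first n even numbers = n(n+1)
= 53×54
= 2862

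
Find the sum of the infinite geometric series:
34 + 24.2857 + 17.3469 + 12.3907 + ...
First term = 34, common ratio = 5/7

For |r| < 1, S = a / (1 - r)
S = 34 / (1 - (5/7))
S = 34 / (2/7)
S = 119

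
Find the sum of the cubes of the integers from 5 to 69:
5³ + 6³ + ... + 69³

Use ∑_{k=1}^{n} k³ = [n(n+1)/2]², then subtract the first 4 terms.
∑_{k=1}^{69} k³ = [69×70/2]² = 2415² = 5832225
∑_{k=1}^{4} k³ = [4×5/2]² = 10² = 100
∑_{k=5}^{69} k³ = 5832225 - 100 = 5832125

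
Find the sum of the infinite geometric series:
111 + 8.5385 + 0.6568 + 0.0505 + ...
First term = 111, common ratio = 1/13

For |r| < 1, S = a / (1 - r)
S = 111 / (1 - (1/13))
S = 111 / (12/13)
S = 481/4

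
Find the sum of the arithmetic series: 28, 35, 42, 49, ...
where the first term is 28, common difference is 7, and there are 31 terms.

Sₙ = n/2 × (first + last)
Last term = a + (n-1)d = 28 + (31-1)×7 = 238
S_31 = 31/2 × (28 + 238)
S_31 = 31/2 × 266 = 4123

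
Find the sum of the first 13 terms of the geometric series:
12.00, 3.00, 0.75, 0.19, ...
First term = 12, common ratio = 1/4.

Sₙ = a(1 - rⁿ) / (1 - r)
S_13 = 12(1 - (1/4)^13) / (1 - (1/4))
S_13 = 12(1 - (1/67108864)) / (3/4)
S_13 = 67108863/4194304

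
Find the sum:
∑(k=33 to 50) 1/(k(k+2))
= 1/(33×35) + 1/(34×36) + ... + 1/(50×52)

Partial fractions: 1/(k(k+2)) = (1/2)[1/k - 1/(k+2)]
Telescoping leaves the first two and last two terms:
= (1/2)[1/33 + 1/34 - 1/51 - 1/52]
= 203/19448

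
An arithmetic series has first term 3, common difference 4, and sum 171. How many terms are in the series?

Using S = n/2 × [2a + (n-1)d]
171 = n/2 × [2(3) + (n-1)(4)]
171 = n/2 × [6 + 4n - 4]
342 = n × [2 + 4n]
4n² + (2)n - 342 = 0
Discriminant: Δ = (2)² - 4(4)(-342) = 4 + 5472 = 5476
√Δ = 74
n = [-(2) + √Δ] / (2·4) = (-2 + 74) / 8 = 72 / 8 = 9
(The negative root is discarded since n must be a positive integer.)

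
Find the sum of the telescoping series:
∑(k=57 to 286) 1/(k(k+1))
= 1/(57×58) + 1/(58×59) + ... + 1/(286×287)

Partial fractions: 1/(k(k+1)) = 1/k - 1/(k+1)
The series telescopes:
= (1/57 - 1/58) + (1/58 - 1/59) + ... + (1/286 - 1/287)
= 1/57 - 1/287
= 230/16359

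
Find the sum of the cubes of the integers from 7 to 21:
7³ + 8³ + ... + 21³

Use ∑_{k=1}^{n} k³ = [n(n+1)/2]², then subtract the first 6 terms.
∑_{k=1}^{21} k³ = [21×22/2]² = 231² = 53361
∑_{k=1}^{6} k³ = [6×7/2]² = 21² = 441
∑_{k=7}^{21} k³ = 53361 - 441 = 52920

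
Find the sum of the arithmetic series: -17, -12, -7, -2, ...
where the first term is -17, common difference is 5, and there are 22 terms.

Sₙ = n/2 × (first + last)
Last term = a + (n-1)d = -17 + (22-1)×5 = 88
S_22 = 22/2 × (-17 + 88)
S_22 = 22/2 × 71 = 781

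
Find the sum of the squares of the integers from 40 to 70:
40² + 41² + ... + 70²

Use ∑_{k=1}^{n} k² = n(n+1)(2n+1)/6, then subtract the first 39 terms.
∑_{k=1}^{70} k² = 70×71×141/6 = 116795
∑_{k=1}^{39} k² = 39×40×79/6 = 20540
∑_{k=40}^{70} k² = 116795 - 20540 = 96255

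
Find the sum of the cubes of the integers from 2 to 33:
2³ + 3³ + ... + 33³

Use ∑_{k=1}^{n} k³ = [n(n+1)/2]², then subtract the first 1 terms.
∑_{k=1}^{33} k³ = [33×34/2]² = 561² = 314721
∑_{k=1}^{1} k³ = [1×2/2]² = 1² = 1
∑_{k=2}^{33} k³ = 314721 - 1 = 314720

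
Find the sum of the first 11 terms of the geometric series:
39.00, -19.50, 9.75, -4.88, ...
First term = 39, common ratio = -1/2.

Sₙ = a(1 - rⁿ) / (1 - r)
S_11 = 39(1 - (-1/2)^11) / (1 - (-1/2))
S_11 = 39(1 - (-1/2048)) / (3/2)
S_11 = 26637/1024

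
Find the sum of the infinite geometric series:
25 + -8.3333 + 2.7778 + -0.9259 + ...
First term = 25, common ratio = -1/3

For |r| < 1, S = a / (1 - r)
S = 25 / (1 - (-1/3))
S = 25 / (4/3)
S = 75/4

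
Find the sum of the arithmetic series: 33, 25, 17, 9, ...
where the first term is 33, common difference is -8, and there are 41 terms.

Sₙ = n/2 × (first + last)
Last term = a + (n-1)d = 33 + (41-1)×(-8) = -287
S_41 = 41/2 × (33 + (-287))
S_41 = 41/2 × (-254) = -5207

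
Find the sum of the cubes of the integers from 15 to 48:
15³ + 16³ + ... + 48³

Use ∑_{k=1}^{n} k³ = [n(n+1)/2]², then subtract the first 14 terms.
∑_{k=1}^{48} k³ = [48×49/2]² = 1176² = 1382976
∑_{k=1}^{14} k³ = [14×15/2]² = 105² = 11025
∑_{k=15}^{48} k³ = 1382976 - 11025 = 1371951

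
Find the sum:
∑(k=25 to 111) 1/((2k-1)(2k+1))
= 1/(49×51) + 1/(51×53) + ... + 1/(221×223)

Partial fractions: 1/((2k-1)(2k+1)) = (1/2)[1/(2k-1) - 1/(2k+1)]
The series telescopes:
= (1/2)[1/49 - 1/223]
= 87/10927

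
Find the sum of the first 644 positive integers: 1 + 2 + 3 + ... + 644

Formula: ∑k = n(n+1)/2
= 644×645/2
= 415380/2
= 207690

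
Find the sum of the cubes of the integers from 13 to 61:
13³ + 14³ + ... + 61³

Use ∑_{k=1}^{n} k³ = [n(n+1)/2]², then subtract the first 12 terms.
∑_{k=1}^{61} k³ = [61×62/2]² = 1891² = 3575881
∑_{k=1}^{12} k³ = [12×13/2]² = 78² = 6084
∑_{k=13}^{61} k³ = 3575881 - 6084 = 3569797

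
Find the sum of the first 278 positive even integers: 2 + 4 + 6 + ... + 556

Sum of first n even numbers = n(n+1)
= 278×279
= 77562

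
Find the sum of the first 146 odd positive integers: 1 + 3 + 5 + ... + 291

Sum of first n odd numbers = n²
= 146²
= 21316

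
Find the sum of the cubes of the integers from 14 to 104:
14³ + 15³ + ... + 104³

Use ∑_{k=1}^{n} k³ = [n(n+1)/2]², then subtract the first 13 terms.
∑_{k=1}^{104} k³ = [104×105/2]² = 5460² = 29811600
∑_{k=1}^{13} k³ = [13×14/2]² = 91² = 8281
∑_{k=14}^{104} k³ = 29811600 - 8281 = 29803319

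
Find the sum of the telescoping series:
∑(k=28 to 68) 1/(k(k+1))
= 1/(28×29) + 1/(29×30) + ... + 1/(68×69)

Partial fractions: 1/(k(k+1)) = 1/k - 1/(k+1)
The series telescopes:
= (1/28 - 1/29) + (1/29 - 1/30) + ... + (1/68 - 1/69)
= 1/28 - 1/69
= 41/1932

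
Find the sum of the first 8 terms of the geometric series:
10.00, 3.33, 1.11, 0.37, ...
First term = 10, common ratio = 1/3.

Sₙ = a(1 - rⁿ) / (1 - r)
S_8 = 10(1 - (1/3)^8) / (1 - (1/3))
S_8 = 10(1 - (1/6561)) / (2/3)
S_8 = 32800/2187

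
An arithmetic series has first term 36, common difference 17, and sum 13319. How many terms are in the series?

Using S = n/2 × [2a + (n-1)d]
13319 = n/2 × [2(36) + (n-1)(17)]
13319 = n/2 × [72 + 17n - 17]
26638 = n × [55 + 17n]
17n² + (55)n - 26638 = 0
Discriminant: Δ = (55)² - 4(17)(-26638) = 3025 + 1811384 = 1814409
√Δ = 1347
n = [-(55) + √Δ] / (2·17) = (-55 + 1347) / 34 = 1292 / 34 = 38
(The negative root is discarded since n must be a positive integer.)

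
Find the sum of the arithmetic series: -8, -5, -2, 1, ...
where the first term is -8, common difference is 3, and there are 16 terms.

Sₙ = n/2 × (first + last)
Last term = a + (n-1)d = -8 + (16-1)×3 = 37
S_16 = 16/2 × (-8 + 37)
S_16 = 16/2 × 29 = 232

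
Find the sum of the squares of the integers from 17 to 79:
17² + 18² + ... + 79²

Use ∑_{k=1}^{n} k² = n(n+1)(2n+1)/6, then subtract the first 16 terms.
∑_{k=1}^{79} k² = 79×80×159/6 = 167480
∑_{k=1}^{16} k² = 16×17×33/6 = 1496
∑_{k=17}^{79} k² = 167480 - 1496 = 165984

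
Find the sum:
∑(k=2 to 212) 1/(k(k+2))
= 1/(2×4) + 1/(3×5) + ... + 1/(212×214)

Partial fractions: 1/(k(k+2)) = (1/2)[1/k - 1/(k+2)]
Telescoping leaves the first two and last two terms:
= (1/2)[1/2 + 1/3 - 1/213 - 1/214]
= 18779/45582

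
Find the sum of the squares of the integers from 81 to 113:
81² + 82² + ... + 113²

Use ∑_{k=1}^{n} k² = n(n+1)(2n+1)/6, then subtract the first 80 terms.
∑_{k=1}^{113} k² = 113×114×227/6 = 487369
∑_{k=1}^{80} k² = 80×81×161/6 = 173880
∑_{k=81}^{113} k² = 487369 - 173880 = 313489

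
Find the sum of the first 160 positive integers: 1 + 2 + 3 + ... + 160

Formula: ∑k = n(n+1)/2
= 160×161/2
= 25760/2
= 12880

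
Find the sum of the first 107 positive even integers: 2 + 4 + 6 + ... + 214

Sum of first n even numbers = n(n+1)
= 107×108
= 11556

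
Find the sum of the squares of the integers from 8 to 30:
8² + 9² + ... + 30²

Use ∑_{k=1}^{n} k² = n(n+1)(2n+1)/6, then subtract the first 7 terms.
∑_{k=1}^{30} k² = 30×31×61/6 = 9455
∑_{k=1}^{7} k² = 7×8×15/6 = 140
∑_{k=8}^{30} k² = 9455 - 140 = 9315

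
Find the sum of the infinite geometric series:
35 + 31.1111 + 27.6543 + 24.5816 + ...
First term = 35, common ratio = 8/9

For |r| < 1, S = a / (1 - r)
S = 35 / (1 - (8/9))
S = 35 / (1/9)
S = 315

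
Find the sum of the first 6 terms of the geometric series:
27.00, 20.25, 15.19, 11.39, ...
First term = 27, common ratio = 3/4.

Sₙ = a(1 - rⁿ) / (1 - r)
S_6 = 27(1 - (3/4)^6) / (1 - (3/4))
S_6 = 27(1 - (729/4096)) / (1/4)
S_6 = 90909/1024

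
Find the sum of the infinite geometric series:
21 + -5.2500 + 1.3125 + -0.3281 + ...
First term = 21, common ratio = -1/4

For |r| < 1, S = a / (1 - r)
S = 21 / (1 - (-1/4))
S = 21 / (5/4)
S = 84/5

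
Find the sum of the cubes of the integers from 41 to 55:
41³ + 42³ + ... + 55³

Use ∑_{k=1}^{n} k³ = [n(n+1)/2]², then subtract the first 40 terms.
∑_{k=1}^{55} k³ = [55×56/2]² = 1540² = 2371600
∑_{k=1}^{40} k³ = [40×41/2]² = 820² = 672400
∑_{k=41}^{55} k³ = 2371600 - 672400 = 1699200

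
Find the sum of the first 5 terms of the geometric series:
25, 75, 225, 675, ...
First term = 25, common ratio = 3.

Sₙ = a(1 - rⁿ) / (1 - r)
S_5 = 25(1 - 3^5) / (1 - 3)
S_5 = 25(1 - 243) / (-2)
S_5 = 3025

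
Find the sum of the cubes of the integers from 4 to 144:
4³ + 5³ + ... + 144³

Use ∑_{k=1}^{n} k³ = [n(n+1)/2]², then subtract the first 3 terms.
∑_{k=1}^{144} k³ = [144×145/2]² = 10440² = 108993600
∑_{k=1}^{3} k³ = [3×4/2]² = 6² = 36
∑_{k=4}^{144} k³ = 108993600 - 36 = 108993564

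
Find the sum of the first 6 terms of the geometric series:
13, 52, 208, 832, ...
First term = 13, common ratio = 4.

Sₙ = a(1 - rⁿ) / (1 - r)
S_6 = 13(1 - 4^6) / (1 - 4)
S_6 = 13(1 - 4096) / (-3)
S_6 = 17745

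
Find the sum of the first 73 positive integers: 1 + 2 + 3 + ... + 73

Formula: ∑k = n(n+1)/2
= 73×74/2
= 5402/2
= 2701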